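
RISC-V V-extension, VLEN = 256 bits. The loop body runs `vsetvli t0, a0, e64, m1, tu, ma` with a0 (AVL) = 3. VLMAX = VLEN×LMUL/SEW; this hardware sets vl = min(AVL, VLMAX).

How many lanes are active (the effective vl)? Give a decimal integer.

lanes per group: 256·1/64 = 4
vl ← min(3, 4) = 3

vl = 3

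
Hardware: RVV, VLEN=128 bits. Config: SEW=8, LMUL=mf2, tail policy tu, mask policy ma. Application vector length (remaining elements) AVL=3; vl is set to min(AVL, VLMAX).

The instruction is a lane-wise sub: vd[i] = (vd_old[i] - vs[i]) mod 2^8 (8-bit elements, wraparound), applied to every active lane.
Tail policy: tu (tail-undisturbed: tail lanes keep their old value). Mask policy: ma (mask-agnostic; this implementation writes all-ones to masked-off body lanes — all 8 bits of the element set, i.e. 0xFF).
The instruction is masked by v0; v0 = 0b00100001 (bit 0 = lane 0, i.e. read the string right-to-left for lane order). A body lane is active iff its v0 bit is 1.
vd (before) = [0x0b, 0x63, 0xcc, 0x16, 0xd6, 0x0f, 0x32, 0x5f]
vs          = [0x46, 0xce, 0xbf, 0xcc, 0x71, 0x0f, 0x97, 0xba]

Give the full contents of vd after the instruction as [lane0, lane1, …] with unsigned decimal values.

VLMAX = VLEN×LMUL/SEW = 128×1/2/8 = 8
AVL=3 ≤ VLMAX=8, so vl = 3
  i=0: sub(0x0b,0x46) → 197
  i=1: mask-off/ones → 255
  i=2: mask-off/ones → 255
  i=3: tail/keep → 22
  i=4: tail/keep → 214
  i=5: tail/keep → 15
  i=6: tail/keep → 50
  i=7: tail/keep → 95

vd = [197, 255, 255, 22, 214, 15, 50, 95]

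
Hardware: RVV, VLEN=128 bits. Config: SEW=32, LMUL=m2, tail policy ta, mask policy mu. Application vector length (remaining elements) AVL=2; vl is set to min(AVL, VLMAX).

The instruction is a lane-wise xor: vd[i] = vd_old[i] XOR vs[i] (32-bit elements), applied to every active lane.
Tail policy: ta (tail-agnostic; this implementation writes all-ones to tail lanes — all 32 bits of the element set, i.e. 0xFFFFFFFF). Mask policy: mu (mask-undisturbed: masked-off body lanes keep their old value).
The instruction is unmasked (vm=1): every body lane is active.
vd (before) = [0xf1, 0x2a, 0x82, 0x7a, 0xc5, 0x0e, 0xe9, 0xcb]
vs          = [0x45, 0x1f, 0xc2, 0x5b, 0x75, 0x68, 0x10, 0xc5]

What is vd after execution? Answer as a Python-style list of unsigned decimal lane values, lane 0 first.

lanes per group: 128·2/32 = 8
AVL=2 ≤ VLMAX=8, so vl = 2
lane  0: xor(0xf1,0x45) ⇒ 0xb4
lane  1: xor(0x2a,0x1f) ⇒ 0x35
lane  2: tail/ones ⇒ 0xffffffff
lane  3: tail/ones ⇒ 0xffffffff
lane  4: tail/ones ⇒ 0xffffffff
lane  5: tail/ones ⇒ 0xffffffff
lane  6: tail/ones ⇒ 0xffffffff
lane  7: tail/ones ⇒ 0xffffffff

vd = [180, 53, 4294967295, 4294967295, 4294967295, 4294967295, 4294967295, 4294967295]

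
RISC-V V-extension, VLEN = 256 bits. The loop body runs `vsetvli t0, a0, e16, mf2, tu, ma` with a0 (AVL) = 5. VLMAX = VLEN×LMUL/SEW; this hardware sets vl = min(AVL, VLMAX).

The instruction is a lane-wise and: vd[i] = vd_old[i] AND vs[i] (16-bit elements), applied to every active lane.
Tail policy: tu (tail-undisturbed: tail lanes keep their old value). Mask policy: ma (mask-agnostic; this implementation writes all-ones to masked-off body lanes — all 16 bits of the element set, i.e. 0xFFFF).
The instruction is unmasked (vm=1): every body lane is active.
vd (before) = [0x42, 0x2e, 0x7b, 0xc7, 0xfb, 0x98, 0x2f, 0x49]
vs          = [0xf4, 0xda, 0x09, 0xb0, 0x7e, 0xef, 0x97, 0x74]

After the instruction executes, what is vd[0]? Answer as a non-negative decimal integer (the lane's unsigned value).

VLMAX = (256 × 1/2) / 16 = 8 lanes
vl = min(AVL, VLMAX) = min(5, 8) = 5
lane  0: and(0x42,0xf4) ⇒ 0x40
lane  1: and(0x2e,0xda) ⇒ 0x0a
lane  2: and(0x7b,0x09) ⇒ 0x09
lane  3: and(0xc7,0xb0) ⇒ 0x80
lane  4: and(0xfb,0x7e) ⇒ 0x7a
lane  5: tail/keep ⇒ 0x98
lane  6: tail/keep ⇒ 0x2f
lane  7: tail/keep ⇒ 0x49

vd[0] = 64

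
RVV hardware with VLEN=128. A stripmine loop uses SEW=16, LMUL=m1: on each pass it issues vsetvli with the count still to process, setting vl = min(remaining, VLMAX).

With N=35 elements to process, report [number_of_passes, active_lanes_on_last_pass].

VLMAX = (128 × 1) / 16 = 8 lanes
N=35: ⌈35/8⌉ = 5 iters; last vl = 35 − 4×8 = 3

[iterations, last_vl] = [5, 3]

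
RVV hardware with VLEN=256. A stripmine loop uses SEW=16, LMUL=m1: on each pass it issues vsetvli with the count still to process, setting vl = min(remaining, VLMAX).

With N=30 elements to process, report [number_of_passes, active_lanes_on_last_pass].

lanes per group: 256·1/16 = 16
30 elements at 16/iter → 2 passes, remainder 14 on the last

[iterations, last_vl] = [2, 14]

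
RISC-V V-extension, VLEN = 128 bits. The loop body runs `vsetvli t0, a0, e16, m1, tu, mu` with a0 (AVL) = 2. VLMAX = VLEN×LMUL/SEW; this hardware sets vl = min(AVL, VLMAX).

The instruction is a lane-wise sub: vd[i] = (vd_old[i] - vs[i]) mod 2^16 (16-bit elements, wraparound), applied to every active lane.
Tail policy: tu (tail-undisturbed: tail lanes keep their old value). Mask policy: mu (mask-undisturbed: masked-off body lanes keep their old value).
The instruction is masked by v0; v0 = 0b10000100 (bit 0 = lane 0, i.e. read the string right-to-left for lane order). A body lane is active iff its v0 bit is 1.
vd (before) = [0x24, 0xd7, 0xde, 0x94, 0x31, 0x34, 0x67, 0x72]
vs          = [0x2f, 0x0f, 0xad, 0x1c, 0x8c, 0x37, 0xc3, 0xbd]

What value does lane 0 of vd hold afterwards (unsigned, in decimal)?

vd[0] = 36

VLMAX = (128 × 1) / 16 = 8 lanes
vl ← min(2, 8) = 2
lane  0: mask-off/keep ⇒ 0x24
lane  1: mask-off/keep ⇒ 0xd7
lane  2: tail/keep ⇒ 0xde
lane  3: tail/keep ⇒ 0x94
lane  4: tail/keep ⇒ 0x31
lane  5: tail/keep ⇒ 0x34
lane  6: tail/keep ⇒ 0x67
lane  7: tail/keep ⇒ 0x72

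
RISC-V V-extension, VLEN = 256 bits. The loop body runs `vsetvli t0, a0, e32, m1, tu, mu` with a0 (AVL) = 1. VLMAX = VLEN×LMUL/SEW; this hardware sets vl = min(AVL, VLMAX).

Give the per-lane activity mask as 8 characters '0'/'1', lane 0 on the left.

VLMAX = VLEN×LMUL/SEW = 256×1/32 = 8
vl = min(AVL, VLMAX) = min(1, 8) = 1
bits (lane 0 leftmost): 10000000

predicate = 10000000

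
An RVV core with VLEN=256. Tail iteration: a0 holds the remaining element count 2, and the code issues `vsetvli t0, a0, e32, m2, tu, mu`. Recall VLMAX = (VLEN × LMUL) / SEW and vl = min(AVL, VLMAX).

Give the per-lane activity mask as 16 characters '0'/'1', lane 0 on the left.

predicate = 1100000000000000

lanes per group: 256·2/32 = 16
vl = min(AVL, VLMAX) = min(2, 16) = 2
bits (lane 0 leftmost): 1100000000000000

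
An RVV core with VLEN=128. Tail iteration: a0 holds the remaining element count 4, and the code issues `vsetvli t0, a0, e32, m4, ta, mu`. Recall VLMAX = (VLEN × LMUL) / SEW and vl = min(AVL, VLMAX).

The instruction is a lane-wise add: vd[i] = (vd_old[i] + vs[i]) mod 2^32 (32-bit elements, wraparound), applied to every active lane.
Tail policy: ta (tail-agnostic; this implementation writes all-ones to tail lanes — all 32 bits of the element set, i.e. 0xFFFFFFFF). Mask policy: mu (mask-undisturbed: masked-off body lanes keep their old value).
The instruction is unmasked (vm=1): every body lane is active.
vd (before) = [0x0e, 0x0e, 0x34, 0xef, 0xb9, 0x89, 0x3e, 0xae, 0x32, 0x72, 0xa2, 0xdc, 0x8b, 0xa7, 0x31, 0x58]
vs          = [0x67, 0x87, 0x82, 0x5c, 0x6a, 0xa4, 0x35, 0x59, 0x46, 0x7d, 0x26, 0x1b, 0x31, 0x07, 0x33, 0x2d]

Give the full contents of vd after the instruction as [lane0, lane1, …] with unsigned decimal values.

VLMAX = VLEN×LMUL/SEW = 128×4/32 = 16
vl ← min(4, 16) = 4
lane  0: add(0x0e,0x67) ⇒ 0x75
lane  1: add(0x0e,0x87) ⇒ 0x95
lane  2: add(0x34,0x82) ⇒ 0xb6
lane  3: add(0xef,0x5c) ⇒ 0x14b
lane  4: tail/ones ⇒ 0xffffffff
lane  5: tail/ones ⇒ 0xffffffff
lane  6: tail/ones ⇒ 0xffffffff
lane  7: tail/ones ⇒ 0xffffffff
lane  8: tail/ones ⇒ 0xffffffff
lane  9: tail/ones ⇒ 0xffffffff
lane 10: tail/ones ⇒ 0xffffffff
lane 11: tail/ones ⇒ 0xffffffff
lane 12: tail/ones ⇒ 0xffffffff
lane 13: tail/ones ⇒ 0xffffffff
lane 14: tail/ones ⇒ 0xffffffff
lane 15: tail/ones ⇒ 0xffffffff

vd = [117, 149, 182, 331, 4294967295, 4294967295, 4294967295, 4294967295, 4294967295, 4294967295, 4294967295, 4294967295, 4294967295, 4294967295, 4294967295, 4294967295]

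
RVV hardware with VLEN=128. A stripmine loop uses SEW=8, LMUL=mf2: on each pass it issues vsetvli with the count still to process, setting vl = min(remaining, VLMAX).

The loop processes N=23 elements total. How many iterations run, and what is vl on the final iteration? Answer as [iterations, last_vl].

[iterations, last_vl] = [3, 7]

VLMAX = VLEN×LMUL/SEW = 128×1/2/8 = 8
23 elements at 8/iter → 3 passes, remainder 7 on the last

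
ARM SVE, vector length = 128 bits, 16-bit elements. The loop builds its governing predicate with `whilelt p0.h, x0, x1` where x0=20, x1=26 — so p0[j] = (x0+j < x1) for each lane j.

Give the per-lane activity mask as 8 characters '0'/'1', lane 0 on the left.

register lanes = 128/16 = 8
p0[j] = (20+j < 26); true for j=0..5 → 6 lanes set
bits (lane 0 leftmost): 11111100

predicate = 11111100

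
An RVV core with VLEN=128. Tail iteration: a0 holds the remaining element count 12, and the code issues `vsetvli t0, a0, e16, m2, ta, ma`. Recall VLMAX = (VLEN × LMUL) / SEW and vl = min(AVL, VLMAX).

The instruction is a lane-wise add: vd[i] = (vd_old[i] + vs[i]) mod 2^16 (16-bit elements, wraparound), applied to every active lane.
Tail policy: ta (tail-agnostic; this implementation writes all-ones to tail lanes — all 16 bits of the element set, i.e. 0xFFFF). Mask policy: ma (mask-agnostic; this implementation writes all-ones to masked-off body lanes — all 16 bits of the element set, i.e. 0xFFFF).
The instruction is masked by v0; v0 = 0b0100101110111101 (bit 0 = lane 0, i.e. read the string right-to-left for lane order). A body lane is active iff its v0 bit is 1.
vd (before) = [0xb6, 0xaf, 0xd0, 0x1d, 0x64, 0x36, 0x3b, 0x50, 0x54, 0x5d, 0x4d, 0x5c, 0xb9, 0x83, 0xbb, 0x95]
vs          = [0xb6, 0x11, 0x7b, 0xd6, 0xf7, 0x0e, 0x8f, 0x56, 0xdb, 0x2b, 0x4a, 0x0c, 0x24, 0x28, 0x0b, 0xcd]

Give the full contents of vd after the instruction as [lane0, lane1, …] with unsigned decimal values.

VLMAX = VLEN×LMUL/SEW = 128×2/16 = 16
vl = min(AVL, VLMAX) = min(12, 16) = 12
vd[0] add(0xb6,0xb6) -> 0x16c
vd[1] mask-off/ones -> 0xffff
vd[2] add(0xd0,0x7b) -> 0x14b
vd[3] add(0x1d,0xd6) -> 0xf3
vd[4] add(0x64,0xf7) -> 0x15b
vd[5] add(0x36,0x0e) -> 0x44
vd[6] mask-off/ones -> 0xffff
vd[7] add(0x50,0x56) -> 0xa6
vd[8] add(0x54,0xdb) -> 0x12f
vd[9] add(0x5d,0x2b) -> 0x88
vd[10] mask-off/ones -> 0xffff
vd[11] add(0x5c,0x0c) -> 0x68
vd[12] tail/ones -> 0xffff
vd[13] tail/ones -> 0xffff
vd[14] tail/ones -> 0xffff
vd[15] tail/ones -> 0xffff

vd = [364, 65535, 331, 243, 347, 68, 65535, 166, 303, 136, 65535, 104, 65535, 65535, 65535, 65535]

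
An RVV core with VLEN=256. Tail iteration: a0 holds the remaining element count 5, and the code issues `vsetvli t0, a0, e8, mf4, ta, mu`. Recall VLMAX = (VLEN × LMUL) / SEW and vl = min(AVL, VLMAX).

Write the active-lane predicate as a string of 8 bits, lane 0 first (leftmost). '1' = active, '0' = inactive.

lanes per group: 256·1/4/8 = 8
vl = min(AVL, VLMAX) = min(5, 8) = 5
bits (lane 0 leftmost): 11111000

predicate = 11111000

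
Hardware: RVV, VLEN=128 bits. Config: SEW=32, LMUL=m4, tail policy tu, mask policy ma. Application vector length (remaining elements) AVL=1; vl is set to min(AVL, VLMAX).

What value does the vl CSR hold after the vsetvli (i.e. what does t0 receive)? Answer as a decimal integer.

vl = 1

VLMAX = (128 × 4) / 32 = 16 lanes
vl ← min(1, 16) = 1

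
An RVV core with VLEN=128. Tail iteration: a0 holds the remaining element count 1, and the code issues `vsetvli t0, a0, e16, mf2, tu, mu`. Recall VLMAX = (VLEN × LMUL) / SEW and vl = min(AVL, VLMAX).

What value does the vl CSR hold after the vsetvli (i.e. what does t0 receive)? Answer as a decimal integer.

VLMAX = (128 × 1/2) / 16 = 4 lanes
vl ← min(1, 4) = 1

vl = 1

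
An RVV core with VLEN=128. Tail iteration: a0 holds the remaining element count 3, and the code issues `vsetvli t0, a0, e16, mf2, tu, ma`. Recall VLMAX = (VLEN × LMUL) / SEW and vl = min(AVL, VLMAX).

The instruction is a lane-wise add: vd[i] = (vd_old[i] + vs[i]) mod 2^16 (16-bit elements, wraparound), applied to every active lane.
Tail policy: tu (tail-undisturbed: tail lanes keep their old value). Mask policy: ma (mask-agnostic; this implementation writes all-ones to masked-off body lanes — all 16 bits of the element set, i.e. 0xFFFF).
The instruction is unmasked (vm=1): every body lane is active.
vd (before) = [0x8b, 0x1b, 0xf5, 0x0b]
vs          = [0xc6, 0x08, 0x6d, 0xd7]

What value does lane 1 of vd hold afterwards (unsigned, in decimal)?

VLMAX = VLEN×LMUL/SEW = 128×1/2/16 = 4
vl ← min(3, 4) = 3
lane  0: add(0x8b,0xc6) ⇒ 0x151
lane  1: add(0x1b,0x08) ⇒ 0x23
lane  2: add(0xf5,0x6d) ⇒ 0x162
lane  3: tail/keep ⇒ 0x0b

vd[1] = 35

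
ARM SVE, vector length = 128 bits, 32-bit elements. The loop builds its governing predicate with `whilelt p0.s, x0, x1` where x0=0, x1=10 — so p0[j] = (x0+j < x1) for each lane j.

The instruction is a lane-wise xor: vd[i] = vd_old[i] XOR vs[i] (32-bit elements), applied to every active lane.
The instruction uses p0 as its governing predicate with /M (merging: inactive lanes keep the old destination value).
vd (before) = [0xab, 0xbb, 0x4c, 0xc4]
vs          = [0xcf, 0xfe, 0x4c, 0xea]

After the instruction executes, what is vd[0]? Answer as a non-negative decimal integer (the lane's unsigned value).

register lanes = 128/32 = 4
whilelt: lane j active iff 0+j < 10 → j < 10 → 4 active
[0] xor(0xab,0xcf) = 0x64
[1] xor(0xbb,0xfe) = 0x45
[2] xor(0x4c,0x4c) = 0x00
[3] xor(0xc4,0xea) = 0x2e

vd[0] = 100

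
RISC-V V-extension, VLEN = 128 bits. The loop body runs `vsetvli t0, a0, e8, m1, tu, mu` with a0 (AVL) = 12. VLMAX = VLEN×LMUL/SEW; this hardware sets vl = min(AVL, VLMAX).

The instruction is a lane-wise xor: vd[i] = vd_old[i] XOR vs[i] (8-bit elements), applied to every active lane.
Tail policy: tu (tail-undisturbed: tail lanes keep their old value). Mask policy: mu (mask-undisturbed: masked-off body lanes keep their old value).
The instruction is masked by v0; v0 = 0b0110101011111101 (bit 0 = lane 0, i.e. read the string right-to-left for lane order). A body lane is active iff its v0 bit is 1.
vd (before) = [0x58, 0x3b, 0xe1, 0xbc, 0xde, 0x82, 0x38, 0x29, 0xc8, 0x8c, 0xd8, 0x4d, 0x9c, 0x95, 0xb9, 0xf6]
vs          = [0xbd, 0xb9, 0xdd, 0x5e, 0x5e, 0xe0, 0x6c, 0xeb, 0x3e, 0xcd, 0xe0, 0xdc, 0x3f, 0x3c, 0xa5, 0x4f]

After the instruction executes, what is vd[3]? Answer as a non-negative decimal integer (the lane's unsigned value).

VLMAX = (128 × 1) / 8 = 16 lanes
vl = min(AVL, VLMAX) = min(12, 16) = 12
  i=0: xor(0x58,0xbd) → 229
  i=1: mask-off/keep → 59
  i=2: xor(0xe1,0xdd) → 60
  i=3: xor(0xbc,0x5e) → 226
  i=4: xor(0xde,0x5e) → 128
  i=5: xor(0x82,0xe0) → 98
  i=6: xor(0x38,0x6c) → 84
  i=7: xor(0x29,0xeb) → 194
  i=8: mask-off/keep → 200
  i=9: xor(0x8c,0xcd) → 65
  i=10: mask-off/keep → 216
  i=11: xor(0x4d,0xdc) → 145
  i=12: tail/keep → 156
  i=13: tail/keep → 149
  i=14: tail/keep → 185
  i=15: tail/keep → 246

vd[3] = 226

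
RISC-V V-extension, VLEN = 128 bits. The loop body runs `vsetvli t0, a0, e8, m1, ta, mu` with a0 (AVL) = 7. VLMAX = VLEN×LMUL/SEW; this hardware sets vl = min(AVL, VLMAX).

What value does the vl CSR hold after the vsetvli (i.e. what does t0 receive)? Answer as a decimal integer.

vl = 7

VLMAX = VLEN×LMUL/SEW = 128×1/8 = 16
vl ← min(7, 16) = 7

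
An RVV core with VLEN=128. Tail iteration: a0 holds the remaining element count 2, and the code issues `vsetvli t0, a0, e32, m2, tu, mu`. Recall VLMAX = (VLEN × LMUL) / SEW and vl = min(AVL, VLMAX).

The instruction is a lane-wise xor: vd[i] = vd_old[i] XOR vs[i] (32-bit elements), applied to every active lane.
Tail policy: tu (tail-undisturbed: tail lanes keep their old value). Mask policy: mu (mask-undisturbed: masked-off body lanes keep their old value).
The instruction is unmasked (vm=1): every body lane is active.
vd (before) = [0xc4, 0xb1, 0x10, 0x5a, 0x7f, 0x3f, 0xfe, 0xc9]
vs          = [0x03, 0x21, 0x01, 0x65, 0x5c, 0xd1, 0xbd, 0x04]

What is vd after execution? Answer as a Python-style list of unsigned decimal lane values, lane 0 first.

VLMAX = (128 × 2) / 32 = 8 lanes
vl = min(AVL, VLMAX) = min(2, 8) = 2
lane  0: xor(0xc4,0x03) ⇒ 0xc7
lane  1: xor(0xb1,0x21) ⇒ 0x90
lane  2: tail/keep ⇒ 0x10
lane  3: tail/keep ⇒ 0x5a
lane  4: tail/keep ⇒ 0x7f
lane  5: tail/keep ⇒ 0x3f
lane  6: tail/keep ⇒ 0xfe
lane  7: tail/keep ⇒ 0xc9

vd = [199, 144, 16, 90, 127, 63, 254, 201]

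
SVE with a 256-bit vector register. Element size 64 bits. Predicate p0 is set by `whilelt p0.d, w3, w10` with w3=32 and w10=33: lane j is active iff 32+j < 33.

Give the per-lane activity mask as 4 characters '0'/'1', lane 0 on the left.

predicate = 1000

256-bit reg / 64-bit elem → 4 lanes
p0[j] = (32+j < 33); true for j=0..0 → 1 lanes set
bits (lane 0 leftmost): 1000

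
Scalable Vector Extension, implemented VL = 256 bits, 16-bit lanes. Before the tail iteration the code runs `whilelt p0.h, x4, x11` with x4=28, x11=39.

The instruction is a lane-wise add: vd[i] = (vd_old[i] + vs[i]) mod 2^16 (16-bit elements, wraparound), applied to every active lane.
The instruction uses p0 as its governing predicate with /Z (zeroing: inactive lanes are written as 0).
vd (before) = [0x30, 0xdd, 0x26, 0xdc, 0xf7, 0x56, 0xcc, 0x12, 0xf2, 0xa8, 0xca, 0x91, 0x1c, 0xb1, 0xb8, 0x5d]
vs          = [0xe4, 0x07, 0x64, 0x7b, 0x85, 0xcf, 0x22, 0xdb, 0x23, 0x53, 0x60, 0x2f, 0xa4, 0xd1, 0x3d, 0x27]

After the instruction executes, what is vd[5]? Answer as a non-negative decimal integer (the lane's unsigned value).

register lanes = 256/16 = 16
p0[j] = (28+j < 39); true for j=0..10 → 11 lanes set
lane  0: add(0x30,0xe4) ⇒ 0x114
lane  1: add(0xdd,0x07) ⇒ 0xe4
lane  2: add(0x26,0x64) ⇒ 0x8a
lane  3: add(0xdc,0x7b) ⇒ 0x157
lane  4: add(0xf7,0x85) ⇒ 0x17c
lane  5: add(0x56,0xcf) ⇒ 0x125
lane  6: add(0xcc,0x22) ⇒ 0xee
lane  7: add(0x12,0xdb) ⇒ 0xed
lane  8: add(0xf2,0x23) ⇒ 0x115
lane  9: add(0xa8,0x53) ⇒ 0xfb
lane 10: add(0xca,0x60) ⇒ 0x12a
lane 11: tail/zero ⇒ 0x00
lane 12: tail/zero ⇒ 0x00
lane 13: tail/zero ⇒ 0x00
lane 14: tail/zero ⇒ 0x00
lane 15: tail/zero ⇒ 0x00

vd[5] = 293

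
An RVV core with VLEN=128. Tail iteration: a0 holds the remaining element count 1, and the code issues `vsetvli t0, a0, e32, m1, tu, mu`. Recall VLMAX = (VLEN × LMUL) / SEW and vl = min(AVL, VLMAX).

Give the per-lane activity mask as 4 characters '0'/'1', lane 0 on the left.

lanes per group: 128·1/32 = 4
AVL=1 ≤ VLMAX=4, so vl = 1
bits (lane 0 leftmost): 1000

predicate = 1000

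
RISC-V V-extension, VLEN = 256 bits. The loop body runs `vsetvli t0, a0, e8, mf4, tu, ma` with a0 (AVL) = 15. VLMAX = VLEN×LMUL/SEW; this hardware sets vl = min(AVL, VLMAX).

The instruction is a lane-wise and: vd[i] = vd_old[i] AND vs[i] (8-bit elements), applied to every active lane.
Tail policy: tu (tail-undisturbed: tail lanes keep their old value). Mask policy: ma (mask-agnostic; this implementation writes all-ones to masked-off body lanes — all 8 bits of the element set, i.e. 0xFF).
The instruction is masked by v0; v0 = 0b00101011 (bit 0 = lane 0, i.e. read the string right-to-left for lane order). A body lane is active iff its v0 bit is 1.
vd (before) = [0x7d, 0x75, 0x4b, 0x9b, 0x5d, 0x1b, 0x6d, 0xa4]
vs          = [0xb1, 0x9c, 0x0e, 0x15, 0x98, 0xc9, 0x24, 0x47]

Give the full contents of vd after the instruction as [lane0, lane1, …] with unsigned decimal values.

vd = [49, 20, 255, 17, 255, 9, 255, 255]

lanes per group: 256·1/4/8 = 8
vl ← min(15, 8) = 8
vd[0] and(0x7d,0xb1) -> 0x31
vd[1] and(0x75,0x9c) -> 0x14
vd[2] mask-off/ones -> 0xff
vd[3] and(0x9b,0x15) -> 0x11
vd[4] mask-off/ones -> 0xff
vd[5] and(0x1b,0xc9) -> 0x09
vd[6] mask-off/ones -> 0xff
vd[7] mask-off/ones -> 0xff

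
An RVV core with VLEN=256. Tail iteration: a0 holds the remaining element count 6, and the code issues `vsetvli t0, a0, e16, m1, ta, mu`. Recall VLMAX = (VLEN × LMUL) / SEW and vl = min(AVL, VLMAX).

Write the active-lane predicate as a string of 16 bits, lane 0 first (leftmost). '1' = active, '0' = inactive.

predicate = 1111110000000000

VLMAX = VLEN×LMUL/SEW = 256×1/16 = 16
AVL=6 ≤ VLMAX=16, so vl = 6
bits (lane 0 leftmost): 1111110000000000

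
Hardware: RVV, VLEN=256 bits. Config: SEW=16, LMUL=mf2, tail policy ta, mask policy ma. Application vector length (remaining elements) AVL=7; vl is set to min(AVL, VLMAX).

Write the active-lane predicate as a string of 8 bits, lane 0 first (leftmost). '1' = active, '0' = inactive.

predicate = 11111110

lanes per group: 256·1/2/16 = 8
vl ← min(7, 8) = 7
bits (lane 0 leftmost): 11111110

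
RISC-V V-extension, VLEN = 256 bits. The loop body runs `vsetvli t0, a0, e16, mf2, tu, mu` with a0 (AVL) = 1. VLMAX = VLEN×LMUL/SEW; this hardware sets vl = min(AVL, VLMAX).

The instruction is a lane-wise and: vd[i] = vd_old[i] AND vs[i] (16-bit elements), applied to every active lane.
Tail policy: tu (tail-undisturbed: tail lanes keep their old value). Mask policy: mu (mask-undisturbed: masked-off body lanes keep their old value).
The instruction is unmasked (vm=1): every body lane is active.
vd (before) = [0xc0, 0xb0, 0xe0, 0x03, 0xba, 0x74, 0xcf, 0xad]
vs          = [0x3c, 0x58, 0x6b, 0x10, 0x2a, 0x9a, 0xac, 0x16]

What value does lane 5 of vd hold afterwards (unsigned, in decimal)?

VLMAX = (256 × 1/2) / 16 = 8 lanes
vl = min(AVL, VLMAX) = min(1, 8) = 1
lane  0: and(0xc0,0x3c) ⇒ 0x00
lane  1: tail/keep ⇒ 0xb0
lane  2: tail/keep ⇒ 0xe0
lane  3: tail/keep ⇒ 0x03
lane  4: tail/keep ⇒ 0xba
lane  5: tail/keep ⇒ 0x74
lane  6: tail/keep ⇒ 0xcf
lane  7: tail/keep ⇒ 0xad

vd[5] = 116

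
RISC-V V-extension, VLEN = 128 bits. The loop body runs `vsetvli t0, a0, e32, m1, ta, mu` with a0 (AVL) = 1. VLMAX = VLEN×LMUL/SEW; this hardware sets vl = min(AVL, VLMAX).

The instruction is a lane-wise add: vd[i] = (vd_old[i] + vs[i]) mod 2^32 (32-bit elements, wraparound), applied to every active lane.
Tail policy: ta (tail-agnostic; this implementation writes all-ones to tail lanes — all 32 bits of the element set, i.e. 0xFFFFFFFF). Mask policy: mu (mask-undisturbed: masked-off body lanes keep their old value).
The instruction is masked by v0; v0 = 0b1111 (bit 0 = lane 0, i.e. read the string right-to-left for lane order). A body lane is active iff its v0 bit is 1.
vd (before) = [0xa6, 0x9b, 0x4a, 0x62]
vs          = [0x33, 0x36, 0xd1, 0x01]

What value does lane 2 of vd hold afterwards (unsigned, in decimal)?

vd[2] = 4294967295

VLMAX = VLEN×LMUL/SEW = 128×1/32 = 4
vl = min(AVL, VLMAX) = min(1, 4) = 1
vd[0] add(0xa6,0x33) -> 0xd9
vd[1] tail/ones -> 0xffffffff
vd[2] tail/ones -> 0xffffffff
vd[3] tail/ones -> 0xffffffff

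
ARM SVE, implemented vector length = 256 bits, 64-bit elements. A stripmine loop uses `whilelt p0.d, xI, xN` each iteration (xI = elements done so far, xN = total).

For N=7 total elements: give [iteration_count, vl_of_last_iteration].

256-bit reg / 64-bit elem → 4 lanes
iterations = ceil(7/4) = 2; final-pass vl = 3

[iterations, last_vl] = [2, 3]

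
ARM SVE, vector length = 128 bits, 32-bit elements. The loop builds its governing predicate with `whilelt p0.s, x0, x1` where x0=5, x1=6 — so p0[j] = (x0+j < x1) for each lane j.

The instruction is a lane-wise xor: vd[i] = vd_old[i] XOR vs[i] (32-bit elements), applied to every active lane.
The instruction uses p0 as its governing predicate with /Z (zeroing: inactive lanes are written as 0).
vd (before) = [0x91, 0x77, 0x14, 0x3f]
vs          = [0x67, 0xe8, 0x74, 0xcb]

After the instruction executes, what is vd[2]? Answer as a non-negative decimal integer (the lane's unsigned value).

128-bit reg / 32-bit elem → 4 lanes
p0[j] = (5+j < 6); true for j=0..0 → 1 lanes set
vd[0] xor(0x91,0x67) -> 0xf6
vd[1] tail/zero -> 0x00
vd[2] tail/zero -> 0x00
vd[3] tail/zero -> 0x00

vd[2] = 0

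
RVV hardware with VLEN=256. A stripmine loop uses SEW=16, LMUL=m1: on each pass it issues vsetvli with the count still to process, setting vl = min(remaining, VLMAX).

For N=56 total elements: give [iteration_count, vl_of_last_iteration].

[iterations, last_vl] = [4, 8]

VLMAX = VLEN×LMUL/SEW = 256×1/16 = 16
iterations = ceil(56/16) = 4; final-pass vl = 8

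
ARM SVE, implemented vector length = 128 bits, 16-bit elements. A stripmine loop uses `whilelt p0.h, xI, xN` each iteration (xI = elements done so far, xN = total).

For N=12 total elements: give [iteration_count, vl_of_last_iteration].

lane count: 128 div 16 = 8
12 elements at 8/iter → 2 passes, remainder 4 on the last

[iterations, last_vl] = [2, 4]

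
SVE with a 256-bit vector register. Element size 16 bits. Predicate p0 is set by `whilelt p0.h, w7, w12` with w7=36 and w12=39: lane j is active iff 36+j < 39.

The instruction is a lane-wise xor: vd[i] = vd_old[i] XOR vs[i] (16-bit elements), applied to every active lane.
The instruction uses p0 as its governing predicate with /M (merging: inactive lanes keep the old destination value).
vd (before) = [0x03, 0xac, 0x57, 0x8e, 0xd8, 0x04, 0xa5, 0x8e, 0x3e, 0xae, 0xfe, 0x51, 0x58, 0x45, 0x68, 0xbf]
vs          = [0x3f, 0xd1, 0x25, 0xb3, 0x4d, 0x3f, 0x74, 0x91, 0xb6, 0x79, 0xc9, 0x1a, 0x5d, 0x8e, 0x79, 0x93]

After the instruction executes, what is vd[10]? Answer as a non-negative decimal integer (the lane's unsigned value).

lane count: 256 div 16 = 16
p0[j] = (36+j < 39); true for j=0..2 → 3 lanes set
lane  0: xor(0x03,0x3f) ⇒ 0x3c
lane  1: xor(0xac,0xd1) ⇒ 0x7d
lane  2: xor(0x57,0x25) ⇒ 0x72
lane  3: tail/keep ⇒ 0x8e
lane  4: tail/keep ⇒ 0xd8
lane  5: tail/keep ⇒ 0x04
lane  6: tail/keep ⇒ 0xa5
lane  7: tail/keep ⇒ 0x8e
lane  8: tail/keep ⇒ 0x3e
lane  9: tail/keep ⇒ 0xae
lane 10: tail/keep ⇒ 0xfe
lane 11: tail/keep ⇒ 0x51
lane 12: tail/keep ⇒ 0x58
lane 13: tail/keep ⇒ 0x45
lane 14: tail/keep ⇒ 0x68
lane 15: tail/keep ⇒ 0xbf

vd[10] = 254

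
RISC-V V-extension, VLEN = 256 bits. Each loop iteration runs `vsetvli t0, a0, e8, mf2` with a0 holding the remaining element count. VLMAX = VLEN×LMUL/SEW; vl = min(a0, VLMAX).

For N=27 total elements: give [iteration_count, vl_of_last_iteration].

VLMAX = VLEN×LMUL/SEW = 256×1/2/8 = 16
iterations = ceil(27/16) = 2; final-pass vl = 11

[iterations, last_vl] = [2, 11]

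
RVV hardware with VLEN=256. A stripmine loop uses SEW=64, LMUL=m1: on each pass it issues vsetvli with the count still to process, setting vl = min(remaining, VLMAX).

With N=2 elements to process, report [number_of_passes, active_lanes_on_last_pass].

VLMAX = VLEN×LMUL/SEW = 256×1/64 = 4
N=2: ⌈2/4⌉ = 1 iters; last vl = 2 − 0×4 = 2

[iterations, last_vl] = [1, 2]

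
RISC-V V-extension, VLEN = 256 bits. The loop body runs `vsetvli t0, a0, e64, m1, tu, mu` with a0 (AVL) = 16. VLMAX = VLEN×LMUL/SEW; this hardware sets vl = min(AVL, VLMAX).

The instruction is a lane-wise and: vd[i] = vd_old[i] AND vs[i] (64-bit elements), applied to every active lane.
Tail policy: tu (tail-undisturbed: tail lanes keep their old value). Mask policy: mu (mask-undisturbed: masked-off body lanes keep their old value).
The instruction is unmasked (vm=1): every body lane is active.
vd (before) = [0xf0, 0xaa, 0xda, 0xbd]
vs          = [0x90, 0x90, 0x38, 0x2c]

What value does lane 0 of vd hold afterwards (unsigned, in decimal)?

VLMAX = (256 × 1) / 64 = 4 lanes
AVL=16 > VLMAX=4, so vl = 4
vd[0] and(0xf0,0x90) -> 0x90
vd[1] and(0xaa,0x90) -> 0x80
vd[2] and(0xda,0x38) -> 0x18
vd[3] and(0xbd,0x2c) -> 0x2c

vd[0] = 144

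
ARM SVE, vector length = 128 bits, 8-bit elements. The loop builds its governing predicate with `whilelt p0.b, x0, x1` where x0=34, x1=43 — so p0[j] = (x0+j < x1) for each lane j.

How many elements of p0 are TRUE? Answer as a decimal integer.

register lanes = 128/8 = 16
whilelt: lane j active iff 34+j < 43 → j < 9 → 9 active

vl = 9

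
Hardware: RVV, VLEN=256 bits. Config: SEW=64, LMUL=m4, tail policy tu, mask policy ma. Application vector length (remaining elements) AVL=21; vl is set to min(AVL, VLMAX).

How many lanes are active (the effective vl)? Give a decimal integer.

VLMAX = (256 × 4) / 64 = 16 lanes
vl = min(AVL, VLMAX) = min(21, 16) = 16

vl = 16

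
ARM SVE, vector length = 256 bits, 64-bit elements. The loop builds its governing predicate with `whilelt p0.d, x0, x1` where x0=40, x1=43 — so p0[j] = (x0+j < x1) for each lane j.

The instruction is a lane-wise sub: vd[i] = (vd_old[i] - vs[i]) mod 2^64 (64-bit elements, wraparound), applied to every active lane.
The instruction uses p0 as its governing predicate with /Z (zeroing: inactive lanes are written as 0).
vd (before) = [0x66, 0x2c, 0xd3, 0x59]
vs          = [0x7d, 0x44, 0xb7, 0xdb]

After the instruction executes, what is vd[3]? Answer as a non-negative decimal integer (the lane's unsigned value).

lane count: 256 div 64 = 4
whilelt: lane j active iff 40+j < 43 → j < 3 → 3 active
[0] sub(0x66,0x7d) = 0xffffffffffffffe9
[1] sub(0x2c,0x44) = 0xffffffffffffffe8
[2] sub(0xd3,0xb7) = 0x1c
[3] tail/zero = 0x00

vd[3] = 0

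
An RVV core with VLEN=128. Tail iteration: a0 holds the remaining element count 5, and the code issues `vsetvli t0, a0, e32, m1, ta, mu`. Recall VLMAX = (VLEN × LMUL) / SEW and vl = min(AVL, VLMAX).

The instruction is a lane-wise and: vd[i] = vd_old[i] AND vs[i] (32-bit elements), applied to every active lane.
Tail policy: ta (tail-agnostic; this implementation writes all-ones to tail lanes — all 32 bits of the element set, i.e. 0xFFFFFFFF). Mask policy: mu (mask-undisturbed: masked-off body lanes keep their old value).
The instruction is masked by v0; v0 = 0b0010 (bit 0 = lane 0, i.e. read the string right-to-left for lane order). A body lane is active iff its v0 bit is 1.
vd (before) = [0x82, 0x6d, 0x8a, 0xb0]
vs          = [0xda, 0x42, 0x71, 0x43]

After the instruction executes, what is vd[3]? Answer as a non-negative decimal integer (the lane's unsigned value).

VLMAX = (128 × 1) / 32 = 4 lanes
vl ← min(5, 4) = 4
[0] mask-off/keep = 0x82
[1] and(0x6d,0x42) = 0x40
[2] mask-off/keep = 0x8a
[3] mask-off/keep = 0xb0

vd[3] = 176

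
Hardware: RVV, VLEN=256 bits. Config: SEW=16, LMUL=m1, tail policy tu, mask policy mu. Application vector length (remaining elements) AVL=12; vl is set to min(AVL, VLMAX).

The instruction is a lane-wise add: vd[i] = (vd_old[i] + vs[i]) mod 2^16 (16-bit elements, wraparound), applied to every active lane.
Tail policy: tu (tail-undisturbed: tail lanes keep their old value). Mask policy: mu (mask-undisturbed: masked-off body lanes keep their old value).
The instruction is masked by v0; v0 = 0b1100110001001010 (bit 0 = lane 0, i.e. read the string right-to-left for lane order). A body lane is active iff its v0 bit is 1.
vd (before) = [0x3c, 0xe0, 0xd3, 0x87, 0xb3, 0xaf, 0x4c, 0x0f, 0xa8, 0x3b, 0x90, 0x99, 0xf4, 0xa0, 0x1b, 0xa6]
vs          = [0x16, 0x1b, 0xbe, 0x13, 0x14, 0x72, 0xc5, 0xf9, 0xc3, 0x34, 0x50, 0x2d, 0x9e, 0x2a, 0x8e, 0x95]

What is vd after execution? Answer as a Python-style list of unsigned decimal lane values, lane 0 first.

vd = [60, 251, 211, 154, 179, 175, 273, 15, 168, 59, 224, 198, 244, 160, 27, 166]

VLMAX = VLEN×LMUL/SEW = 256×1/16 = 16
vl ← min(12, 16) = 12
vd[0] mask-off/keep -> 0x3c
vd[1] add(0xe0,0x1b) -> 0xfb
vd[2] mask-off/keep -> 0xd3
vd[3] add(0x87,0x13) -> 0x9a
vd[4] mask-off/keep -> 0xb3
vd[5] mask-off/keep -> 0xaf
vd[6] add(0x4c,0xc5) -> 0x111
vd[7] mask-off/keep -> 0x0f
vd[8] mask-off/keep -> 0xa8
vd[9] mask-off/keep -> 0x3b
vd[10] add(0x90,0x50) -> 0xe0
vd[11] add(0x99,0x2d) -> 0xc6
vd[12] tail/keep -> 0xf4
vd[13] tail/keep -> 0xa0
vd[14] tail/keep -> 0x1b
vd[15] tail/keep -> 0xa6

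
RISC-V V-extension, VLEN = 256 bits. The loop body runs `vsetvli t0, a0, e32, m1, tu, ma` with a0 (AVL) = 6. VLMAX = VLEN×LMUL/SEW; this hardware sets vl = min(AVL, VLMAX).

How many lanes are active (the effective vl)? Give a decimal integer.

VLMAX = (256 × 1) / 32 = 8 lanes
vl ← min(6, 8) = 6

vl = 6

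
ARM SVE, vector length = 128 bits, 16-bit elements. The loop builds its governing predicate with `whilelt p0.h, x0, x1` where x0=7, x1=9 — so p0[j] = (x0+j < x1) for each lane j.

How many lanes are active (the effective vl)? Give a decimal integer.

lane count: 128 div 16 = 8
p0[j] = (7+j < 9); true for j=0..1 → 2 lanes set

vl = 2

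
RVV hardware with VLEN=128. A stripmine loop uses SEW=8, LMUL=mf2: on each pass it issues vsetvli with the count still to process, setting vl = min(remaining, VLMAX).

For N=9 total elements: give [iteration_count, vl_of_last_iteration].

[iterations, last_vl] = [2, 1]

VLMAX = VLEN×LMUL/SEW = 128×1/2/8 = 8
iterations = ceil(9/8) = 2; final-pass vl = 1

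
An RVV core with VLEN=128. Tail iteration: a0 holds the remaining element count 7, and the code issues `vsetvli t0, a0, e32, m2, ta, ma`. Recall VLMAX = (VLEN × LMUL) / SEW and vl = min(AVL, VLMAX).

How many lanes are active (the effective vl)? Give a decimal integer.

VLMAX = VLEN×LMUL/SEW = 128×2/32 = 8
vl ← min(7, 8) = 7

vl = 7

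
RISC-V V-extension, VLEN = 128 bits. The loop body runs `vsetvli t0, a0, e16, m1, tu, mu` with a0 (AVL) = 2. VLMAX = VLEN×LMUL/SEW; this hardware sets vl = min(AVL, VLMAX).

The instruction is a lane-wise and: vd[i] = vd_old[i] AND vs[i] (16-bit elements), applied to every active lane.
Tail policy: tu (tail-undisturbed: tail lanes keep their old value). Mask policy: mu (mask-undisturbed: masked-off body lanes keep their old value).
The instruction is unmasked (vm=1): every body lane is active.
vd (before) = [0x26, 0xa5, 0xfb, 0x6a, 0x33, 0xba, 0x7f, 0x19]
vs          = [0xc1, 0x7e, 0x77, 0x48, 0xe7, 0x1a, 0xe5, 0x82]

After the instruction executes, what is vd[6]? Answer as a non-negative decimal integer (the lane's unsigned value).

vd[6] = 127

VLMAX = (128 × 1) / 16 = 8 lanes
vl = min(AVL, VLMAX) = min(2, 8) = 2
lane  0: and(0x26,0xc1) ⇒ 0x00
lane  1: and(0xa5,0x7e) ⇒ 0x24
lane  2: tail/keep ⇒ 0xfb
lane  3: tail/keep ⇒ 0x6a
lane  4: tail/keep ⇒ 0x33
lane  5: tail/keep ⇒ 0xba
lane  6: tail/keep ⇒ 0x7f
lane  7: tail/keep ⇒ 0x19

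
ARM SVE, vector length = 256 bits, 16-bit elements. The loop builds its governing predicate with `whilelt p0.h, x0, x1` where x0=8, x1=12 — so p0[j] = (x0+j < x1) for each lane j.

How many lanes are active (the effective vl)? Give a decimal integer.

lane count: 256 div 16 = 16
active while 8+j < 12, i.e. j ∈ [0,4) capped at 16 ⇒ 4

vl = 4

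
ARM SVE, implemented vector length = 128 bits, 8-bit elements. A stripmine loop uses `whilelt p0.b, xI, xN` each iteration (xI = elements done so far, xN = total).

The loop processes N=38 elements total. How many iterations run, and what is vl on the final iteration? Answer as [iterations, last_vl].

[iterations, last_vl] = [3, 6]

register lanes = 128/8 = 16
N=38: ⌈38/16⌉ = 3 iters; last vl = 38 − 2×16 = 6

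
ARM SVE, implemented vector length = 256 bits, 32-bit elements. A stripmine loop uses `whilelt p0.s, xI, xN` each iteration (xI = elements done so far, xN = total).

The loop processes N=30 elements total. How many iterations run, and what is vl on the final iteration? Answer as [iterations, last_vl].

256-bit reg / 32-bit elem → 8 lanes
iterations = ceil(30/8) = 4; final-pass vl = 6

[iterations, last_vl] = [4, 6]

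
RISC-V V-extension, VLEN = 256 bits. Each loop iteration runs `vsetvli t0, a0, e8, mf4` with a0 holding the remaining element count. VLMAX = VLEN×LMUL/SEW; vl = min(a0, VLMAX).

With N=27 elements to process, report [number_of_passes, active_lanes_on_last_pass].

VLMAX = (256 × 1/4) / 8 = 8 lanes
N=27: ⌈27/8⌉ = 4 iters; last vl = 27 − 3×8 = 3

[iterations, last_vl] = [4, 3]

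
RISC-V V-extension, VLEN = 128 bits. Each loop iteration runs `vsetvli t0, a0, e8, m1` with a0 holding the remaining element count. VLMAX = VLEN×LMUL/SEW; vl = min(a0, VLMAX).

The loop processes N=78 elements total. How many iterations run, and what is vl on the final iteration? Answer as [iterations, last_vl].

[iterations, last_vl] = [5, 14]

VLMAX = VLEN×LMUL/SEW = 128×1/8 = 16
78 elements at 16/iter → 5 passes, remainder 14 on the last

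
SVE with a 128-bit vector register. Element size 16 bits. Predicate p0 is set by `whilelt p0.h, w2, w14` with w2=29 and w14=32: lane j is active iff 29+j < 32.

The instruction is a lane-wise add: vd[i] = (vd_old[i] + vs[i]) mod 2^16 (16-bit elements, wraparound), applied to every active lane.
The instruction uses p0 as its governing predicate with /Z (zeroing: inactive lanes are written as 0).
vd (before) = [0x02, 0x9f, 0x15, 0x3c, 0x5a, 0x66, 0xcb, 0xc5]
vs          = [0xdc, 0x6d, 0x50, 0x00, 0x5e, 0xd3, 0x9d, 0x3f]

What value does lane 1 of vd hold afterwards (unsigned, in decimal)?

vd[1] = 268

128-bit reg / 16-bit elem → 8 lanes
active while 29+j < 32, i.e. j ∈ [0,3) capped at 8 ⇒ 3
  i=0: add(0x02,0xdc) → 222
  i=1: add(0x9f,0x6d) → 268
  i=2: add(0x15,0x50) → 101
  i=3: tail/zero → 0
  i=4: tail/zero → 0
  i=5: tail/zero → 0
  i=6: tail/zero → 0
  i=7: tail/zero → 0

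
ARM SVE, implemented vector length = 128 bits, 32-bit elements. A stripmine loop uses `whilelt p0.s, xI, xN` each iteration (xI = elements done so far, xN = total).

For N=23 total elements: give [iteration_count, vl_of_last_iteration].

[iterations, last_vl] = [6, 3]

lane count: 128 div 32 = 4
23 elements at 4/iter → 6 passes, remainder 3 on the last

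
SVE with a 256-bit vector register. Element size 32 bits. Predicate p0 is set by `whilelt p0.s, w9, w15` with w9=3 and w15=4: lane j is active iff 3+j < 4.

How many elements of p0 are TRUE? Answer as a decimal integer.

vl = 1

256-bit reg / 32-bit elem → 8 lanes
whilelt: lane j active iff 3+j < 4 → j < 1 → 1 active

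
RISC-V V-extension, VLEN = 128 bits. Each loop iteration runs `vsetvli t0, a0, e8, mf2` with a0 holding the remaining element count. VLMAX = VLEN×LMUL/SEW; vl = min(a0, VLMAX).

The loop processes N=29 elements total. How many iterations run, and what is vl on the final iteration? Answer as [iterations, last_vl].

lanes per group: 128·1/2/8 = 8
N=29: ⌈29/8⌉ = 4 iters; last vl = 29 − 3×8 = 5

[iterations, last_vl] = [4, 5]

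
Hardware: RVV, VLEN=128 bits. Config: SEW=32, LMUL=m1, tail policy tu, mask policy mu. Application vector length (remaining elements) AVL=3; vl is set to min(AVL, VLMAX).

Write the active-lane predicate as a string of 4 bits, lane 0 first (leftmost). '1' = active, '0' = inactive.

lanes per group: 128·1/32 = 4
vl ← min(3, 4) = 3
bits (lane 0 leftmost): 1110

predicate = 1110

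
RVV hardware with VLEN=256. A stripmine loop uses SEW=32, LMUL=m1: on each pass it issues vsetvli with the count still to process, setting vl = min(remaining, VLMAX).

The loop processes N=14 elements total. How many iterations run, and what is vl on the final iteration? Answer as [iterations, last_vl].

lanes per group: 256·1/32 = 8
iterations = ceil(14/8) = 2; final-pass vl = 6

[iterations, last_vl] = [2, 6]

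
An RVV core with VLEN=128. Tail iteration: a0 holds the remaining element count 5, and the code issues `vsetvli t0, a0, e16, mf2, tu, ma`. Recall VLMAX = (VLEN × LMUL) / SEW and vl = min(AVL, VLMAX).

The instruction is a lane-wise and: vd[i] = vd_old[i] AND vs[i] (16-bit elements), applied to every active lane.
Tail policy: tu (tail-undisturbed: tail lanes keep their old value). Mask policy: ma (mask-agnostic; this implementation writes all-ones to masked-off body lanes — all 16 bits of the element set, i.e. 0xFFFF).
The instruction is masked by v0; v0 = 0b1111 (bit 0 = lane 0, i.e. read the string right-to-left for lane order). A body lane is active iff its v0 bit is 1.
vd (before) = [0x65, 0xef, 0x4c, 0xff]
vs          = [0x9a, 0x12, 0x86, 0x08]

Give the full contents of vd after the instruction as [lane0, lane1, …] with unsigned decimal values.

vd = [0, 2, 4, 8]

VLMAX = (128 × 1/2) / 16 = 4 lanes
AVL=5 > VLMAX=4, so vl = 4
  i=0: and(0x65,0x9a) → 0
  i=1: and(0xef,0x12) → 2
  i=2: and(0x4c,0x86) → 4
  i=3: and(0xff,0x08) → 8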